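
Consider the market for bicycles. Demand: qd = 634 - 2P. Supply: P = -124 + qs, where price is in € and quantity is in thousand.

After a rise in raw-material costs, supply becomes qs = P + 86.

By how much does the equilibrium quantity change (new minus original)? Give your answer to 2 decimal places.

-25.33

Original equilibrium: 634 - 2P = P + 124 gives 510 = 3P, so P = 170 and q = 294.
The new curves are qd = 634 - 2P (demand) and qs = P + 86 (supply).
Clearing the new market: 634 - 2P = P + 86, so P = 548/3 ≈ 182.6667 and q = 806/3 ≈ 268.6667.
Δq = 268.6667 − 294 = -25.33.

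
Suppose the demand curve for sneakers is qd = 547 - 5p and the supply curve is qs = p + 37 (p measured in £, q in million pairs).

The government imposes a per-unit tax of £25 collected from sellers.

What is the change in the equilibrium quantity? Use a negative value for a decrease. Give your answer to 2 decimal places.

-20.83

Solve the original market: 547 - 5p = p + 37, hence p = 85 and q = 122.
Since sellers keep the price net of the tax, the effective supply curve becomes qs = p + 12.
Setting them equal: 547 - 5p = p + 12 → 535 = 6p, so p = 535/6 ≈ 89.1667 and q = 607/6 ≈ 101.1667.
Δq = 101.1667 − 122 = -20.83.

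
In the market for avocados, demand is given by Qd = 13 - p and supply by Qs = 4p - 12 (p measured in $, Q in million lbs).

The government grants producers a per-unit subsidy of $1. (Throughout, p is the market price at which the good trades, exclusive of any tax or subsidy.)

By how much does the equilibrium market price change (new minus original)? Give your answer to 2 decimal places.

-0.80

Initially, 13 - p = 4p - 12, so 25 = 5p and p = 5, Q = 8.
Since sellers receive the price plus the subsidy, the effective supply curve becomes Qs = 4p - 8.
New equilibrium: 13 - p = 4p - 8 ⇒ 21 = 5p ⇒ p = 4.2, Q = 8.8.
Δp = 4.2 − 5 = -0.80.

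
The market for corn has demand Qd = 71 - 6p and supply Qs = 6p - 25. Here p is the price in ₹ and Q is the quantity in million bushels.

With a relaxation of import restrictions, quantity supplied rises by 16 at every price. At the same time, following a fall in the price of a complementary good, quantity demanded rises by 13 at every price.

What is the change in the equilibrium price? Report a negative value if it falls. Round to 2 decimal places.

-0.25

Original equilibrium: 71 - 6p = 6p - 25 gives 96 = 12p, so p = 8 and Q = 23.
The shock moves the curves to Qd = 84 - 6p and Qs = 6p - 9.
New equilibrium: 84 - 6p = 6p - 9 ⇒ 93 = 12p ⇒ p = 7.75, Q = 37.5.
Δp = 7.75 − 8 = -0.25.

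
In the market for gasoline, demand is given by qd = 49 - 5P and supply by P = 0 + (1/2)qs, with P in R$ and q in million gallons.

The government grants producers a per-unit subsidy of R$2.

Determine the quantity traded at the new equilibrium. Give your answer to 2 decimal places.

Original equilibrium: 49 - 5P = 2P gives 49 = 7P, so P = 7 and q = 14.
Since sellers receive the price plus the subsidy, the effective supply curve becomes qs = 2P + 4.
Setting them equal: 49 - 5P = 2P + 4 → 45 = 7P, so P = 45/7 ≈ 6.4286 and q = 118/7 ≈ 16.8571.

16.86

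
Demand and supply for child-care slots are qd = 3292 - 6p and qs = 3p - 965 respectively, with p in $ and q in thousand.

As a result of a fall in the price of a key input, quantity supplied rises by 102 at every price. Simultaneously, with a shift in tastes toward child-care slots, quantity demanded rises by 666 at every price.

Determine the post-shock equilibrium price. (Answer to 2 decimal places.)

535.67

Solve the original market: 3292 - 6p = 3p - 965, hence p = 473 and q = 454.
The shock moves the curves to qd = 3958 - 6p and qs = 3p - 863.
Equate the new curves: 3958 - 6p = 3p - 863, giving 4821 = 9p, p = 1607/3 ≈ 535.6667, q = 744.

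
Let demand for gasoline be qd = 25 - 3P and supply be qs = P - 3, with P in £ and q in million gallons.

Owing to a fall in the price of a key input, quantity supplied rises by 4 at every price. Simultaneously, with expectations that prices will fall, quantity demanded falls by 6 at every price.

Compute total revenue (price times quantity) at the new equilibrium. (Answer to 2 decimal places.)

24.75

Initially, 25 - 3P = P - 3, so 28 = 4P and P = 7, q = 4.
With the change applied: demand qd = 19 - 3P, supply qs = P + 1.
New equilibrium: 19 - 3P = P + 1 ⇒ 18 = 4P ⇒ P = 4.5, q = 5.5.
New expenditure = 4.5 × 5.5 = 24.75.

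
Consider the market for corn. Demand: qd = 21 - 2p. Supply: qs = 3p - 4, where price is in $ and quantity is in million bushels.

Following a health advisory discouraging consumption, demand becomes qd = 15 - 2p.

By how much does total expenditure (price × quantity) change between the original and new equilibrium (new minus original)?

Before the shock: 21 - 2p = 3p - 4 ⇒ 25 = 5p ⇒ p = 5, q = 11.
After the shift, demand is qd = 15 - 2p and supply is qs = 3p - 4.
Setting them equal: 15 - 2p = 3p - 4 → 19 = 5p, so p = 3.8 and q = 7.4.
Expenditure moves from 5×11 = 55 to 3.8×7.4 = 28.12; change = -26.88.

-26.88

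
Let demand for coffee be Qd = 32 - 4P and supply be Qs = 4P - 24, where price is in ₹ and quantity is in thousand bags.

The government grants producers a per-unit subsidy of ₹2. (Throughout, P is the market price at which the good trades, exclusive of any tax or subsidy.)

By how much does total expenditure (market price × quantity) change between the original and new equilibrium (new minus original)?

+20

Solve the original market: 32 - 4P = 4P - 24, hence P = 7 and Q = 4.
Since sellers receive the price plus the subsidy, the effective supply curve becomes Qs = 4P - 16.
Clearing the new market: 32 - 4P = 4P - 16, so P = 6 and Q = 8.
Expenditure moves from 7×4 = 28 to 6×8 = 48; change = +20.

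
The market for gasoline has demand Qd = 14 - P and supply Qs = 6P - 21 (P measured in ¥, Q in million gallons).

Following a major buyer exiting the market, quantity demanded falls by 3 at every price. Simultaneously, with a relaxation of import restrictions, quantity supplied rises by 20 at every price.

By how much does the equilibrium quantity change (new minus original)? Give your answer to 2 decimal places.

Initially, 14 - P = 6P - 21, so 35 = 7P and P = 5, Q = 9.
The new curves are Qd = 11 - P (demand) and Qs = 6P - 1 (supply).
Clearing the new market: 11 - P = 6P - 1, so P = 12/7 ≈ 1.7143 and Q = 65/7 ≈ 9.2857.
ΔQ = 9.2857 − 9 = +0.29.

+0.29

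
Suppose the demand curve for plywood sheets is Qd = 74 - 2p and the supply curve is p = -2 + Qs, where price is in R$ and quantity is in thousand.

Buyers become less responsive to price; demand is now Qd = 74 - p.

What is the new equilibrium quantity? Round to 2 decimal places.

Initially, 74 - 2p = p + 2, so 72 = 3p and p = 24, Q = 26.
The shock moves the curves to Qd = 74 - p and Qs = p + 2.
Clearing the new market: 74 - p = p + 2, so p = 36 and Q = 38.

38.00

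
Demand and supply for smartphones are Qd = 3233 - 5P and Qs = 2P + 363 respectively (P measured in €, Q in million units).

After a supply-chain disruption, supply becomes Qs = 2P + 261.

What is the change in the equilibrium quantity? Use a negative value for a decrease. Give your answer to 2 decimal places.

Before the shock: 3233 - 5P = 2P + 363 ⇒ 2870 = 7P ⇒ P = 410, Q = 1183.
With the change applied: demand Qd = 3233 - 5P, supply Qs = 2P + 261.
Equate the new curves: 3233 - 5P = 2P + 261, giving 2972 = 7P, P = 2972/7 ≈ 424.5714, Q = 7771/7 ≈ 1110.1429.
ΔQ = 1110.1429 − 1183 = -72.86.

-72.86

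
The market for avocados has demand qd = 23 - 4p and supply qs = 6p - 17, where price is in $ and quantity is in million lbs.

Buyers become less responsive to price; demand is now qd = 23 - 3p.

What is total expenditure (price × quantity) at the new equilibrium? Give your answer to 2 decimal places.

Initially, 23 - 4p = 6p - 17, so 40 = 10p and p = 4, q = 7.
The shock moves the curves to qd = 23 - 3p and qs = 6p - 17.
New equilibrium: 23 - 3p = 6p - 17 ⇒ 40 = 9p ⇒ p = 40/9 ≈ 4.4444, q = 29/3 ≈ 9.6667.
New expenditure = 4.4444 × 9.6667 = 42.96.

42.96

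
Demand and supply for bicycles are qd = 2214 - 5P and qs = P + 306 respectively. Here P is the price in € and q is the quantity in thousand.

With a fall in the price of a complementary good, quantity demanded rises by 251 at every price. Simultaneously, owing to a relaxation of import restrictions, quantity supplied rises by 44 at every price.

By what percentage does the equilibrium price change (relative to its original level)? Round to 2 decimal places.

Original equilibrium: 2214 - 5P = P + 306 gives 1908 = 6P, so P = 318 and q = 624.
The new curves are qd = 2465 - 5P (demand) and qs = P + 350 (supply).
Setting them equal: 2465 - 5P = P + 350 → 2115 = 6P, so P = 352.5 and q = 702.5.
%ΔP = (352.5 − 318) / 318 × 100 = +10.85%.

+10.85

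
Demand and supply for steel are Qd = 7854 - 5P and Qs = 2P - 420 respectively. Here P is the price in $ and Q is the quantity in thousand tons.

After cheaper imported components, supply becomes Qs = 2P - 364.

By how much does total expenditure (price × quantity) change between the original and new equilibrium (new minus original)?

+31408

Initially, 7854 - 5P = 2P - 420, so 8274 = 7P and P = 1182, Q = 1944.
The new curves are Qd = 7854 - 5P (demand) and Qs = 2P - 364 (supply).
New equilibrium: 7854 - 5P = 2P - 364 ⇒ 8218 = 7P ⇒ P = 1174, Q = 1984.
Expenditure moves from 1182×1944 = 2297808 to 1174×1984 = 2329216; change = +31408.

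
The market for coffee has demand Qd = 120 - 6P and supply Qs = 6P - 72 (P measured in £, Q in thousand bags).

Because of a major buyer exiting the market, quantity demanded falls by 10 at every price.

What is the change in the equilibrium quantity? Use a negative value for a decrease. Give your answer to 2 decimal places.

Solve the original market: 120 - 6P = 6P - 72, hence P = 16 and Q = 24.
With the change applied: demand Qd = 110 - 6P, supply Qs = 6P - 72.
Equate the new curves: 110 - 6P = 6P - 72, giving 182 = 12P, P = 91/6 ≈ 15.1667, Q = 19.
ΔQ = 19 − 24 = -5.00.

-5.00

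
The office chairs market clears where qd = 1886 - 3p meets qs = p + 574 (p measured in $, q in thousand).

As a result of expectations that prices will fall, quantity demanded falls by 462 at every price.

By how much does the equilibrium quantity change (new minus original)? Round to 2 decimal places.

-115.50

Initially, 1886 - 3p = p + 574, so 1312 = 4p and p = 328, q = 902.
With the change applied: demand qd = 1424 - 3p, supply qs = p + 574.
Equate the new curves: 1424 - 3p = p + 574, giving 850 = 4p, p = 212.5, q = 786.5.
Δq = 786.5 − 902 = -115.50.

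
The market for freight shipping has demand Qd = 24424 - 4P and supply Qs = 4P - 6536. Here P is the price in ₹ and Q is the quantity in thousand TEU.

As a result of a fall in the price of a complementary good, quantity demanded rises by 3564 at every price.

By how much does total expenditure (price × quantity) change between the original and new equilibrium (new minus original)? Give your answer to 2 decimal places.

+11674773.00

Initially, 24424 - 4P = 4P - 6536, so 30960 = 8P and P = 3870, Q = 8944.
After the shift, demand is Qd = 27988 - 4P and supply is Qs = 4P - 6536.
Setting them equal: 27988 - 4P = 4P - 6536 → 34524 = 8P, so P = 4315.5 and Q = 10726.
Expenditure moves from 3870×8944 = 34613280 to 4315.5×10726 = 46288053; change = +11674773.00.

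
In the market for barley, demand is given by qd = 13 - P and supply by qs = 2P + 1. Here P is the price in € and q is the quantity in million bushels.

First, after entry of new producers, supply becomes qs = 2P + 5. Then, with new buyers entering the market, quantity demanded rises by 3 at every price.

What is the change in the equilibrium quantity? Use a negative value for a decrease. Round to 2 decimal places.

Initially, 13 - P = 2P + 1, so 12 = 3P and P = 4, q = 9.
The new curves are qd = 16 - P (demand) and qs = 2P + 5 (supply).
Setting them equal: 16 - P = 2P + 5 → 11 = 3P, so P = 11/3 ≈ 3.6667 and q = 37/3 ≈ 12.3333.
Δq = 12.3333 − 9 = +3.33.

+3.33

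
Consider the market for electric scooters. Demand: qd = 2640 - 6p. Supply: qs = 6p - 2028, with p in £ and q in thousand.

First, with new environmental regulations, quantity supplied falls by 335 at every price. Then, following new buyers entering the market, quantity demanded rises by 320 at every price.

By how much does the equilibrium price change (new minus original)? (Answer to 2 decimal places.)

Original equilibrium: 2640 - 6p = 6p - 2028 gives 4668 = 12p, so p = 389 and q = 306.
The shock moves the curves to qd = 2960 - 6p and qs = 6p - 2363.
Setting them equal: 2960 - 6p = 6p - 2363 → 5323 = 12p, so p = 5323/12 ≈ 443.5833 and q = 298.5.
Δp = 443.5833 − 389 = +54.58.

+54.58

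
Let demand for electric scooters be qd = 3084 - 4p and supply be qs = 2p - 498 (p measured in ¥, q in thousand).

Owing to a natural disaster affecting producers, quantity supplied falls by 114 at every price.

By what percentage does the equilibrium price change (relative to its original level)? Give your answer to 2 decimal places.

Before the shock: 3084 - 4p = 2p - 498 ⇒ 3582 = 6p ⇒ p = 597, q = 696.
The shock moves the curves to qd = 3084 - 4p and qs = 2p - 612.
Clearing the new market: 3084 - 4p = 2p - 612, so p = 616 and q = 620.
%Δp = (616 − 597) / 597 × 100 = +3.18%.

+3.18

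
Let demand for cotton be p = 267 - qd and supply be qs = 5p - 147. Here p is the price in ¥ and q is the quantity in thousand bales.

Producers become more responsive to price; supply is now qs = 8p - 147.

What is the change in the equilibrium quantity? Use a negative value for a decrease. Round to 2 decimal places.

+23.00

Before the shock: 267 - p = 5p - 147 ⇒ 414 = 6p ⇒ p = 69, q = 198.
With the change applied: demand qd = 267 - p, supply qs = 8p - 147.
Setting them equal: 267 - p = 8p - 147 → 414 = 9p, so p = 46 and q = 221.
Δq = 221 − 198 = +23.00.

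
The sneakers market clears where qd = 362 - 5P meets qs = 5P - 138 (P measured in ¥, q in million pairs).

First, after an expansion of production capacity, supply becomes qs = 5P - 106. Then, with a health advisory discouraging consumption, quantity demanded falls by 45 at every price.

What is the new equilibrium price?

42.3

Solve the original market: 362 - 5P = 5P - 138, hence P = 50 and q = 112.
The shock moves the curves to qd = 317 - 5P and qs = 5P - 106.
Equate the new curves: 317 - 5P = 5P - 106, giving 423 = 10P, P = 42.3, q = 105.5.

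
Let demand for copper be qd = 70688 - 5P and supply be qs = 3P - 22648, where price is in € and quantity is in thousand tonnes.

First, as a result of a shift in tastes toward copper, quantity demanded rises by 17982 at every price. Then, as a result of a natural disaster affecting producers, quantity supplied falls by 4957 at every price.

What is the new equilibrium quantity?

15998.125

Solve the original market: 70688 - 5P = 3P - 22648, hence P = 11667 and q = 12353.
The new curves are qd = 88670 - 5P (demand) and qs = 3P - 27605 (supply).
New equilibrium: 88670 - 5P = 3P - 27605 ⇒ 116275 = 8P ⇒ P = 14534.375, q = 15998.125.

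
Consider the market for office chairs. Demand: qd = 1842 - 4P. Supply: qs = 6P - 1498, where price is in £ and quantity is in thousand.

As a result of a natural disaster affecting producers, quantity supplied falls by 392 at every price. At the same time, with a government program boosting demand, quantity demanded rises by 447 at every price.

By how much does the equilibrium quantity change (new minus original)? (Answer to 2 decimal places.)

Solve the original market: 1842 - 4P = 6P - 1498, hence P = 334 and q = 506.
With the change applied: demand qd = 2289 - 4P, supply qs = 6P - 1890.
Equate the new curves: 2289 - 4P = 6P - 1890, giving 4179 = 10P, P = 417.9, q = 617.4.
Δq = 617.4 − 506 = +111.40.

+111.40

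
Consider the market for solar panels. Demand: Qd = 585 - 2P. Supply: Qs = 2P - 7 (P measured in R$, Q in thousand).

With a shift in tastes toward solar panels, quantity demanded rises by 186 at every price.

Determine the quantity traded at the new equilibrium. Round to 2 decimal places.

Original equilibrium: 585 - 2P = 2P - 7 gives 592 = 4P, so P = 148 and Q = 289.
The new curves are Qd = 771 - 2P (demand) and Qs = 2P - 7 (supply).
Equate the new curves: 771 - 2P = 2P - 7, giving 778 = 4P, P = 194.5, Q = 382.

382.00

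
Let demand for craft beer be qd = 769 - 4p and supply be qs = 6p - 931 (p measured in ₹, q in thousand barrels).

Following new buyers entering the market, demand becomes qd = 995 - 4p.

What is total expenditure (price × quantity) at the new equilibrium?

43257.96

Before the shock: 769 - 4p = 6p - 931 ⇒ 1700 = 10p ⇒ p = 170, q = 89.
With the change applied: demand qd = 995 - 4p, supply qs = 6p - 931.
New equilibrium: 995 - 4p = 6p - 931 ⇒ 1926 = 10p ⇒ p = 192.6, q = 224.6.
New expenditure = 192.6 × 224.6 = 43257.96.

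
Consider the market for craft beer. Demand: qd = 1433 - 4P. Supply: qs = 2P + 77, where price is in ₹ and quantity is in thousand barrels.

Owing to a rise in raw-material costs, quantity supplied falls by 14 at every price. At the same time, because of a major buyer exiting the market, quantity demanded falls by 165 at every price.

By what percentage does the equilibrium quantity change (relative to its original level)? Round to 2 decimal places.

Initially, 1433 - 4P = 2P + 77, so 1356 = 6P and P = 226, q = 529.
After the shift, demand is qd = 1268 - 4P and supply is qs = 2P + 63.
Equate the new curves: 1268 - 4P = 2P + 63, giving 1205 = 6P, P = 1205/6 ≈ 200.8333, q = 1394/3 ≈ 464.6667.
%Δq = (464.6667 − 529) / 529 × 100 = -12.16%.

-12.16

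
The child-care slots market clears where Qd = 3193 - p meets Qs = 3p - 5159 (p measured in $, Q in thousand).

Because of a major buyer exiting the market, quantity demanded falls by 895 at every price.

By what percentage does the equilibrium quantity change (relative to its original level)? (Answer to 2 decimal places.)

-60.75

Original equilibrium: 3193 - p = 3p - 5159 gives 8352 = 4p, so p = 2088 and Q = 1105.
The shock moves the curves to Qd = 2298 - p and Qs = 3p - 5159.
New equilibrium: 2298 - p = 3p - 5159 ⇒ 7457 = 4p ⇒ p = 1864.25, Q = 433.75.
%ΔQ = (433.75 − 1105) / 1105 × 100 = -60.75%.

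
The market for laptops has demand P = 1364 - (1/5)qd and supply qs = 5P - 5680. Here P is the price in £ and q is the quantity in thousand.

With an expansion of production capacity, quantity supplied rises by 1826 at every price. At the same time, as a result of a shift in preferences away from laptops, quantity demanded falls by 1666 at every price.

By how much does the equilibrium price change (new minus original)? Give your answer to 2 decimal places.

Solve the original market: 6820 - 5P = 5P - 5680, hence P = 1250 and q = 570.
With the change applied: demand qd = 5154 - 5P, supply qs = 5P - 3854.
New equilibrium: 5154 - 5P = 5P - 3854 ⇒ 9008 = 10P ⇒ P = 900.8, q = 650.
ΔP = 900.8 − 1250 = -349.20.

-349.20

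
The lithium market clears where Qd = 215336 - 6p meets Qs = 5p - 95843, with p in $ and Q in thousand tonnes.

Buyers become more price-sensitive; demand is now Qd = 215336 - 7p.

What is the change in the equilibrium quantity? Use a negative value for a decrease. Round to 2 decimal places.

Original equilibrium: 215336 - 6p = 5p - 95843 gives 311179 = 11p, so p = 28289 and Q = 45602.
The shock moves the curves to Qd = 215336 - 7p and Qs = 5p - 95843.
Equate the new curves: 215336 - 7p = 5p - 95843, giving 311179 = 12p, p = 311179/12 ≈ 25931.5833, Q = 405779/12 ≈ 33814.9167.
ΔQ = 33814.9167 − 45602 = -11787.08.

-11787.08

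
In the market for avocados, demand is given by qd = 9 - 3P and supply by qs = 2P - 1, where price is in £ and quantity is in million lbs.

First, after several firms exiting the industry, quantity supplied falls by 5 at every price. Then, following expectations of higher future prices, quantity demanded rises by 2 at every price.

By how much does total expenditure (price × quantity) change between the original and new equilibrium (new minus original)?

-3.28

Initially, 9 - 3P = 2P - 1, so 10 = 5P and P = 2, q = 3.
The new curves are qd = 11 - 3P (demand) and qs = 2P - 6 (supply).
New equilibrium: 11 - 3P = 2P - 6 ⇒ 17 = 5P ⇒ P = 3.4, q = 0.8.
Expenditure moves from 2×3 = 6 to 3.4×0.8 = 2.72; change = -3.28.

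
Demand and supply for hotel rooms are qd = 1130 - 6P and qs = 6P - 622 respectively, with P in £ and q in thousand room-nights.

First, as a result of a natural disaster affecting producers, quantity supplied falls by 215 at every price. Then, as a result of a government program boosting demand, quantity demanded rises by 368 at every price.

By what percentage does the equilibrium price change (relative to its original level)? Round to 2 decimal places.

Before the shock: 1130 - 6P = 6P - 622 ⇒ 1752 = 12P ⇒ P = 146, q = 254.
After the shift, demand is qd = 1498 - 6P and supply is qs = 6P - 837.
Clearing the new market: 1498 - 6P = 6P - 837, so P = 2335/12 ≈ 194.5833 and q = 330.5.
%ΔP = (194.5833 − 146) / 146 × 100 = +33.28%.

+33.28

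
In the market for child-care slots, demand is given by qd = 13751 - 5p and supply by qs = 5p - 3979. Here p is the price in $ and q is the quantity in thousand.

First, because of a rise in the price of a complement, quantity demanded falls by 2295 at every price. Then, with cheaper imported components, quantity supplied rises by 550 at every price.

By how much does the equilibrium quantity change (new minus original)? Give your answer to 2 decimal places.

Initially, 13751 - 5p = 5p - 3979, so 17730 = 10p and p = 1773, q = 4886.
With the change applied: demand qd = 11456 - 5p, supply qs = 5p - 3429.
Setting them equal: 11456 - 5p = 5p - 3429 → 14885 = 10p, so p = 1488.5 and q = 4013.5.
Δq = 4013.5 − 4886 = -872.50.

-872.50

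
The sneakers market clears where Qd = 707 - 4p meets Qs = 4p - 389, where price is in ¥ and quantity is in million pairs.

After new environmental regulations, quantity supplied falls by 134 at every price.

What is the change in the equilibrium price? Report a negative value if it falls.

+16.75

Original equilibrium: 707 - 4p = 4p - 389 gives 1096 = 8p, so p = 137 and Q = 159.
The shock moves the curves to Qd = 707 - 4p and Qs = 4p - 523.
New equilibrium: 707 - 4p = 4p - 523 ⇒ 1230 = 8p ⇒ p = 153.75, Q = 92.
Δp = 153.75 − 137 = +16.75.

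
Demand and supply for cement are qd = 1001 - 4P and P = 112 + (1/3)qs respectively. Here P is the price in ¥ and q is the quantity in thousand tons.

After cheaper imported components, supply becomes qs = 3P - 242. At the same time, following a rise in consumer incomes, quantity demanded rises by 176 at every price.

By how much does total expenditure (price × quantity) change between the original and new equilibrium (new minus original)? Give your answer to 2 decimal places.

+28955.39

Initially, 1001 - 4P = 3P - 336, so 1337 = 7P and P = 191, q = 237.
After the shift, demand is qd = 1177 - 4P and supply is qs = 3P - 242.
Clearing the new market: 1177 - 4P = 3P - 242, so P = 1419/7 ≈ 202.7143 and q = 2563/7 ≈ 366.1429.
Expenditure moves from 191×237 = 45267 to 202.7143×366.1429 = 74222.3878; change = +28955.39.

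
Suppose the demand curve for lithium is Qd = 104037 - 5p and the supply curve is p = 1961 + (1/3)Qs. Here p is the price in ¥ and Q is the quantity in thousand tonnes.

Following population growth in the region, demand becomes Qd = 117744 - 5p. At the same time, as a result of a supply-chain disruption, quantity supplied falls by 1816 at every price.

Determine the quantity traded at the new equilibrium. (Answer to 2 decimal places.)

Original equilibrium: 104037 - 5p = 3p - 5883 gives 109920 = 8p, so p = 13740 and Q = 35337.
The shock moves the curves to Qd = 117744 - 5p and Qs = 3p - 7699.
New equilibrium: 117744 - 5p = 3p - 7699 ⇒ 125443 = 8p ⇒ p = 15680.375, Q = 39342.125.

39342.13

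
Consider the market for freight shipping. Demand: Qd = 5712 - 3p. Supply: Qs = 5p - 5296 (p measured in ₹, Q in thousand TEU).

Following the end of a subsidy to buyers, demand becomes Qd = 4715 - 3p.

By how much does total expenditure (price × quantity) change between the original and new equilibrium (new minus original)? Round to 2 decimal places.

Original equilibrium: 5712 - 3p = 5p - 5296 gives 11008 = 8p, so p = 1376 and Q = 1584.
The new curves are Qd = 4715 - 3p (demand) and Qs = 5p - 5296 (supply).
Clearing the new market: 4715 - 3p = 5p - 5296, so p = 1251.375 and Q = 960.875.
Expenditure moves from 1376×1584 = 2179584 to 1251.375×960.875 = 1202414.953125; change = -977169.05.

-977169.05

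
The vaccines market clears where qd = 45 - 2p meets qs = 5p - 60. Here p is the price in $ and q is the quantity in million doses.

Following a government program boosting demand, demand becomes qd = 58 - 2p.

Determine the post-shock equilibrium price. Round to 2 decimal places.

Solve the original market: 45 - 2p = 5p - 60, hence p = 15 and q = 15.
With the change applied: demand qd = 58 - 2p, supply qs = 5p - 60.
Clearing the new market: 58 - 2p = 5p - 60, so p = 118/7 ≈ 16.8571 and q = 170/7 ≈ 24.2857.

16.86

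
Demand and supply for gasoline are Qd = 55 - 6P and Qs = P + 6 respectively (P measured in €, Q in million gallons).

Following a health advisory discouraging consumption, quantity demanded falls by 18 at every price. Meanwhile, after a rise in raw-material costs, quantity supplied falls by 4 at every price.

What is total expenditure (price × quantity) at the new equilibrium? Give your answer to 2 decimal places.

35.00

Before the shock: 55 - 6P = P + 6 ⇒ 49 = 7P ⇒ P = 7, Q = 13.
The shock moves the curves to Qd = 37 - 6P and Qs = P + 2.
Equate the new curves: 37 - 6P = P + 2, giving 35 = 7P, P = 5, Q = 7.
New expenditure = 5 × 7 = 35.00.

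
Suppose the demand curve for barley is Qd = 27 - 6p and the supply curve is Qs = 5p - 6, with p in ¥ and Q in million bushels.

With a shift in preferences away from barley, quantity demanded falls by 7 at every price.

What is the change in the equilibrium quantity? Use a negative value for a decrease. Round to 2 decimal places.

-3.18

Initially, 27 - 6p = 5p - 6, so 33 = 11p and p = 3, Q = 9.
The shock moves the curves to Qd = 20 - 6p and Qs = 5p - 6.
Clearing the new market: 20 - 6p = 5p - 6, so p = 26/11 ≈ 2.3636 and Q = 64/11 ≈ 5.8182.
ΔQ = 5.8182 − 9 = -3.18.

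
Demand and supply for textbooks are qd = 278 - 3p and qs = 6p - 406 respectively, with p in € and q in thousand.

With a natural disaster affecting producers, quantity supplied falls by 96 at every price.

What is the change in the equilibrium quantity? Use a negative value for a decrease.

-32

Solve the original market: 278 - 3p = 6p - 406, hence p = 76 and q = 50.
The shock moves the curves to qd = 278 - 3p and qs = 6p - 502.
Equate the new curves: 278 - 3p = 6p - 502, giving 780 = 9p, p = 260/3 ≈ 86.6667, q = 18.
Δq = 18 − 50 = -32.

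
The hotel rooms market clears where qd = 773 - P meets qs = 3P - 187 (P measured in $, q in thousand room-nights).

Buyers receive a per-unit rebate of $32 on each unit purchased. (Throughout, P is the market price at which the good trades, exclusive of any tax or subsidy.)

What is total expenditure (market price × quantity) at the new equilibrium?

138136

Solve the original market: 773 - P = 3P - 187, hence P = 240 and q = 533.
Since buyers' out-of-pocket price is the market price minus the rebate, the effective demand curve becomes qd = 805 - P.
Setting them equal: 805 - P = 3P - 187 → 992 = 4P, so P = 248 and q = 557.
New expenditure = 248 × 557 = 138136.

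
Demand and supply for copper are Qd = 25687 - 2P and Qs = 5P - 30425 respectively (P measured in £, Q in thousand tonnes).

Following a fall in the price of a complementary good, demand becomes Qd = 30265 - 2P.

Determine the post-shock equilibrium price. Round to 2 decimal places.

Solve the original market: 25687 - 2P = 5P - 30425, hence P = 8016 and Q = 9655.
The shock moves the curves to Qd = 30265 - 2P and Qs = 5P - 30425.
Equate the new curves: 30265 - 2P = 5P - 30425, giving 60690 = 7P, P = 8670, Q = 12925.

8670.00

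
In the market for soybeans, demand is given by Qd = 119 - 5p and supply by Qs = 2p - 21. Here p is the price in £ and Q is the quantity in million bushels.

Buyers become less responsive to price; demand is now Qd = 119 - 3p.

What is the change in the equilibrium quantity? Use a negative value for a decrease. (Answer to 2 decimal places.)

+16.00

Initially, 119 - 5p = 2p - 21, so 140 = 7p and p = 20, Q = 19.
The new curves are Qd = 119 - 3p (demand) and Qs = 2p - 21 (supply).
Equate the new curves: 119 - 3p = 2p - 21, giving 140 = 5p, p = 28, Q = 35.
ΔQ = 35 − 19 = +16.00.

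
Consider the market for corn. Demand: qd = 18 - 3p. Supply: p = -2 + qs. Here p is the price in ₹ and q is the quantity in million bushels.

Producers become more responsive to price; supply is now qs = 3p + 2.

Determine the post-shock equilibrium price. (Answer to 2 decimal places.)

2.67

Solve the original market: 18 - 3p = p + 2, hence p = 4 and q = 6.
After the shift, demand is qd = 18 - 3p and supply is qs = 3p + 2.
Clearing the new market: 18 - 3p = 3p + 2, so p = 8/3 ≈ 2.6667 and q = 10.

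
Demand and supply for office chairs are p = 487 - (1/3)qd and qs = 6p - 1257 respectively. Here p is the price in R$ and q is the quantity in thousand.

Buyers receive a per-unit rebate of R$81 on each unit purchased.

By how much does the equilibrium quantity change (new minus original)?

+162

Before the shock: 1461 - 3p = 6p - 1257 ⇒ 2718 = 9p ⇒ p = 302, q = 555.
Since buyers' out-of-pocket price is the market price minus the rebate, the effective demand curve becomes qd = 1704 - 3p.
Equate the new curves: 1704 - 3p = 6p - 1257, giving 2961 = 9p, p = 329, q = 717.
Δq = 717 − 555 = +162.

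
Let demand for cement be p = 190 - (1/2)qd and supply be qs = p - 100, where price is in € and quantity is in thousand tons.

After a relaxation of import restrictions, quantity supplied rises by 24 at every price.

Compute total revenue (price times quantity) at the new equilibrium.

11552

Solve the original market: 380 - 2p = p - 100, hence p = 160 and q = 60.
The new curves are qd = 380 - 2p (demand) and qs = p - 76 (supply).
Setting them equal: 380 - 2p = p - 76 → 456 = 3p, so p = 152 and q = 76.
New expenditure = 152 × 76 = 11552.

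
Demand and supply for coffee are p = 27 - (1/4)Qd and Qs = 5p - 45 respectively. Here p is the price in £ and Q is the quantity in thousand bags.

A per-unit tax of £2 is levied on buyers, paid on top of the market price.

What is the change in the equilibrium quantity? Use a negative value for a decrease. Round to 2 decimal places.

Original equilibrium: 108 - 4p = 5p - 45 gives 153 = 9p, so p = 17 and Q = 40.
Since buyers pay the price plus the tax, the effective demand curve becomes Qd = 100 - 4p.
Equate the new curves: 100 - 4p = 5p - 45, giving 145 = 9p, p = 145/9 ≈ 16.1111, Q = 320/9 ≈ 35.5556.
ΔQ = 35.5556 − 40 = -4.44.

-4.44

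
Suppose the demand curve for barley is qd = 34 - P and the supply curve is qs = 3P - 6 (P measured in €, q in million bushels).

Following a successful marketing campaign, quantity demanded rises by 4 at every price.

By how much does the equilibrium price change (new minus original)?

Before the shock: 34 - P = 3P - 6 ⇒ 40 = 4P ⇒ P = 10, q = 24.
The shock moves the curves to qd = 38 - P and qs = 3P - 6.
Setting them equal: 38 - P = 3P - 6 → 44 = 4P, so P = 11 and q = 27.
ΔP = 11 − 10 = +1.

+1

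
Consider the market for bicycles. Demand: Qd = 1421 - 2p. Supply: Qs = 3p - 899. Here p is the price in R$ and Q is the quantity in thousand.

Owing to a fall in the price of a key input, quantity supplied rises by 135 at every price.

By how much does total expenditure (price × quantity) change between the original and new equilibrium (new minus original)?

+10287

Original equilibrium: 1421 - 2p = 3p - 899 gives 2320 = 5p, so p = 464 and Q = 493.
After the shift, demand is Qd = 1421 - 2p and supply is Qs = 3p - 764.
Equate the new curves: 1421 - 2p = 3p - 764, giving 2185 = 5p, p = 437, Q = 547.
Expenditure moves from 464×493 = 228752 to 437×547 = 239039; change = +10287.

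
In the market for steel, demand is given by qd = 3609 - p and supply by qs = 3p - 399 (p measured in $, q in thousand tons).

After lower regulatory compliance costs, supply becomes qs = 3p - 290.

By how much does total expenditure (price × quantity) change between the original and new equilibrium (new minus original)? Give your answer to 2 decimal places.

-44478.81

Before the shock: 3609 - p = 3p - 399 ⇒ 4008 = 4p ⇒ p = 1002, q = 2607.
With the change applied: demand qd = 3609 - p, supply qs = 3p - 290.
New equilibrium: 3609 - p = 3p - 290 ⇒ 3899 = 4p ⇒ p = 974.75, q = 2634.25.
Expenditure moves from 1002×2607 = 2612214 to 974.75×2634.25 = 2567735.1875; change = -44478.81.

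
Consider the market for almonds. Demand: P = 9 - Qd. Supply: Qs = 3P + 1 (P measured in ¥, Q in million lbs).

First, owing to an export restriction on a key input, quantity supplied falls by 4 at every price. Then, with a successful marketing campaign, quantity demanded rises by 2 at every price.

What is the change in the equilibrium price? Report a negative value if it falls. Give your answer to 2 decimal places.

+1.50

Solve the original market: 9 - P = 3P + 1, hence P = 2 and Q = 7.
With the change applied: demand Qd = 11 - P, supply Qs = 3P - 3.
Equate the new curves: 11 - P = 3P - 3, giving 14 = 4P, P = 3.5, Q = 7.5.
ΔP = 3.5 − 2 = +1.50.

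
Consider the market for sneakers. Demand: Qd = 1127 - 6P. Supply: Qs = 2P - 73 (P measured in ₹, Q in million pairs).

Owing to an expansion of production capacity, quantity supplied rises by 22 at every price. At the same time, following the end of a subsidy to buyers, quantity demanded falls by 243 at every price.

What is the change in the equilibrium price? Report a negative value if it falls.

Initially, 1127 - 6P = 2P - 73, so 1200 = 8P and P = 150, Q = 227.
With the change applied: demand Qd = 884 - 6P, supply Qs = 2P - 51.
Equate the new curves: 884 - 6P = 2P - 51, giving 935 = 8P, P = 116.875, Q = 182.75.
ΔP = 116.875 − 150 = -33.125.

-33.125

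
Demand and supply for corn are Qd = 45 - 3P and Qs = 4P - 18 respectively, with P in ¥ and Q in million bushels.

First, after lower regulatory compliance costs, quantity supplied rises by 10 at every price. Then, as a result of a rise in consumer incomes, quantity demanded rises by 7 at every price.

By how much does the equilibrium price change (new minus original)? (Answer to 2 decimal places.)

-0.43

Original equilibrium: 45 - 3P = 4P - 18 gives 63 = 7P, so P = 9 and Q = 18.
With the change applied: demand Qd = 52 - 3P, supply Qs = 4P - 8.
Clearing the new market: 52 - 3P = 4P - 8, so P = 60/7 ≈ 8.5714 and Q = 184/7 ≈ 26.2857.
ΔP = 8.5714 − 9 = -0.43.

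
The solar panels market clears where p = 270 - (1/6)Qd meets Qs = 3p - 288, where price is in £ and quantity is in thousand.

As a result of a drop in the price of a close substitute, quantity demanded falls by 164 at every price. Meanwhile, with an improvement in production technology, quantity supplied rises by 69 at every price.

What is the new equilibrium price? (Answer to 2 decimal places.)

186.11

Solve the original market: 1620 - 6p = 3p - 288, hence p = 212 and Q = 348.
With the change applied: demand Qd = 1456 - 6p, supply Qs = 3p - 219.
Setting them equal: 1456 - 6p = 3p - 219 → 1675 = 9p, so p = 1675/9 ≈ 186.1111 and Q = 1018/3 ≈ 339.3333.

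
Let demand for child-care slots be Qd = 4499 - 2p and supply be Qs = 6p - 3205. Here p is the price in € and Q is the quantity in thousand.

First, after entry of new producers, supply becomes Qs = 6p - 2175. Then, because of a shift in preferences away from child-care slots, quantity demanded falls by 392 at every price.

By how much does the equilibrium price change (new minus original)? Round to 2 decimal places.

-177.75

Before the shock: 4499 - 2p = 6p - 3205 ⇒ 7704 = 8p ⇒ p = 963, Q = 2573.
After the shift, demand is Qd = 4107 - 2p and supply is Qs = 6p - 2175.
Equate the new curves: 4107 - 2p = 6p - 2175, giving 6282 = 8p, p = 785.25, Q = 2536.5.
Δp = 785.25 − 963 = -177.75.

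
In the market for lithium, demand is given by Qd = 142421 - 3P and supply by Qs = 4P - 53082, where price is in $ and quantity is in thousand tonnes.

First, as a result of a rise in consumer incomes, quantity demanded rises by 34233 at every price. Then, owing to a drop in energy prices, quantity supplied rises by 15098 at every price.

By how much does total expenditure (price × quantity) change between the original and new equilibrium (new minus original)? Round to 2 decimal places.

+958497047.31

Initially, 142421 - 3P = 4P - 53082, so 195503 = 7P and P = 27929, Q = 58634.
The shock moves the curves to Qd = 176654 - 3P and Qs = 4P - 37984.
Clearing the new market: 176654 - 3P = 4P - 37984, so P = 214638/7 ≈ 30662.5714 and Q = 592664/7 ≈ 84666.2857.
Expenditure moves from 27929×58634 = 1637588986 to 30662.5714×84666.2857 = 2596086033.3061; change = +958497047.31.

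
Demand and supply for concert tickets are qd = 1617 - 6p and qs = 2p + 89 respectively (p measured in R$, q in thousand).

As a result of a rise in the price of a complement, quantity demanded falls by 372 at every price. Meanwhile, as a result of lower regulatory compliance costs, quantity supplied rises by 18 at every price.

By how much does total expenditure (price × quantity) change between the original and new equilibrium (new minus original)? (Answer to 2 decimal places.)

Initially, 1617 - 6p = 2p + 89, so 1528 = 8p and p = 191, q = 471.
The shock moves the curves to qd = 1245 - 6p and qs = 2p + 107.
New equilibrium: 1245 - 6p = 2p + 107 ⇒ 1138 = 8p ⇒ p = 142.25, q = 391.5.
Expenditure moves from 191×471 = 89961 to 142.25×391.5 = 55690.875; change = -34270.13.

-34270.13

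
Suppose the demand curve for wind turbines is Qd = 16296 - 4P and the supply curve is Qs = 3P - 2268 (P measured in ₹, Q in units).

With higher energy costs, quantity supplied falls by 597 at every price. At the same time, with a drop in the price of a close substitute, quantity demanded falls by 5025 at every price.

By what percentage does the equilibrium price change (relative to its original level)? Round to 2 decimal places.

-23.85

Original equilibrium: 16296 - 4P = 3P - 2268 gives 18564 = 7P, so P = 2652 and Q = 5688.
The new curves are Qd = 11271 - 4P (demand) and Qs = 3P - 2865 (supply).
New equilibrium: 11271 - 4P = 3P - 2865 ⇒ 14136 = 7P ⇒ P = 14136/7 ≈ 2019.4286, Q = 22353/7 ≈ 3193.2857.
%ΔP = (2019.4286 − 2652) / 2652 × 100 = -23.85%.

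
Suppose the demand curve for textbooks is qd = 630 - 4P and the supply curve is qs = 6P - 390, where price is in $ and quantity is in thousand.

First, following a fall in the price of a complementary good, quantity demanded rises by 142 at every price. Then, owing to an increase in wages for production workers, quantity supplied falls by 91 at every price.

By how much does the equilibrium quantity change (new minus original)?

+48.8

Original equilibrium: 630 - 4P = 6P - 390 gives 1020 = 10P, so P = 102 and q = 222.
After the shift, demand is qd = 772 - 4P and supply is qs = 6P - 481.
Setting them equal: 772 - 4P = 6P - 481 → 1253 = 10P, so P = 125.3 and q = 270.8.
Δq = 270.8 − 222 = +48.8.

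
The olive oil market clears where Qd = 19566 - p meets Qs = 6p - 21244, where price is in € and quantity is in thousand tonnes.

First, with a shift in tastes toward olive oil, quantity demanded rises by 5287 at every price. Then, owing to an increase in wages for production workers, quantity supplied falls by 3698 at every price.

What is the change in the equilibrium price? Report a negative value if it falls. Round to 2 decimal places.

+1283.57

Original equilibrium: 19566 - p = 6p - 21244 gives 40810 = 7p, so p = 5830 and Q = 13736.
The new curves are Qd = 24853 - p (demand) and Qs = 6p - 24942 (supply).
New equilibrium: 24853 - p = 6p - 24942 ⇒ 49795 = 7p ⇒ p = 49795/7 ≈ 7113.5714, Q = 124176/7 ≈ 17739.4286.
Δp = 7113.5714 − 5830 = +1283.57.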